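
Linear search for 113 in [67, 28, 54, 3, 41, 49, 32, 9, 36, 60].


i=0: 67!=113
i=1: 28!=113
i=2: 54!=113
i=3: 3!=113
i=4: 41!=113
i=5: 49!=113
i=6: 32!=113
i=7: 9!=113
i=8: 36!=113
i=9: 60!=113

Not found, 10 comps


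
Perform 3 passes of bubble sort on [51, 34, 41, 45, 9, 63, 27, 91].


Initial: [51, 34, 41, 45, 9, 63, 27, 91]
Pass 1: [34, 41, 45, 9, 51, 27, 63, 91] (5 swaps)
Pass 2: [34, 41, 9, 45, 27, 51, 63, 91] (2 swaps)
Pass 3: [34, 9, 41, 27, 45, 51, 63, 91] (2 swaps)

After 3 passes: [34, 9, 41, 27, 45, 51, 63, 91]


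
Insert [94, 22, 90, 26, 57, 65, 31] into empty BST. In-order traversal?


Insert 94: root
Insert 22: L from 94
Insert 90: L from 94 -> R from 22
Insert 26: L from 94 -> R from 22 -> L from 90
Insert 57: L from 94 -> R from 22 -> L from 90 -> R from 26
Insert 65: L from 94 -> R from 22 -> L from 90 -> R from 26 -> R from 57
Insert 31: L from 94 -> R from 22 -> L from 90 -> R from 26 -> L from 57

In-order: [22, 26, 31, 57, 65, 90, 94]


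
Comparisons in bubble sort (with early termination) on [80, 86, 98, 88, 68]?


Algorithm: bubble sort (with early termination)
Input: [80, 86, 98, 88, 68]
Sorted: [68, 80, 86, 88, 98]

10


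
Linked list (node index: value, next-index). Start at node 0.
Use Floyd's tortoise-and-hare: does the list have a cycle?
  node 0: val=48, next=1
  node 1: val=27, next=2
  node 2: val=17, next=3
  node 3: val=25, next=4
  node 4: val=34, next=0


Floyd's tortoise (slow, +1) and hare (fast, +2):
  init: slow=0, fast=0
  step 1: slow=1, fast=2
  step 2: slow=2, fast=4
  step 3: slow=3, fast=1
  step 4: slow=4, fast=3
  step 5: slow=0, fast=0
  slow == fast at node 0: cycle detected

Cycle: yes


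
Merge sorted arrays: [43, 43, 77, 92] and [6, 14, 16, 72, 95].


Take 6 from B
Take 14 from B
Take 16 from B
Take 43 from A
Take 43 from A
Take 72 from B
Take 77 from A
Take 92 from A

Merged: [6, 14, 16, 43, 43, 72, 77, 92, 95]


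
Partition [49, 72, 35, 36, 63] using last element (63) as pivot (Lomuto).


Pivot: 63
  49 <= 63: advance i (no swap)
  35 <= 63: swap -> [49, 35, 72, 36, 63]
  36 <= 63: swap -> [49, 35, 36, 72, 63]
Place pivot at 3: [49, 35, 36, 63, 72]

Partitioned: [49, 35, 36, 63, 72]


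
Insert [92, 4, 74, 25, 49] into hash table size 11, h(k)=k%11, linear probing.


Insert 92: h=4 -> slot 4
Insert 4: h=4, 1 probes -> slot 5
Insert 74: h=8 -> slot 8
Insert 25: h=3 -> slot 3
Insert 49: h=5, 1 probes -> slot 6

Table: [None, None, None, 25, 92, 4, 49, None, 74, None, None]


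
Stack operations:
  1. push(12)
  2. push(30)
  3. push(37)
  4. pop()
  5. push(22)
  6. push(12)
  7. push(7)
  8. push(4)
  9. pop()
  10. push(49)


push(12) -> [12]
push(30) -> [12, 30]
push(37) -> [12, 30, 37]
pop()->37, [12, 30]
push(22) -> [12, 30, 22]
push(12) -> [12, 30, 22, 12]
push(7) -> [12, 30, 22, 12, 7]
push(4) -> [12, 30, 22, 12, 7, 4]
pop()->4, [12, 30, 22, 12, 7]
push(49) -> [12, 30, 22, 12, 7, 49]

Final stack: [12, 30, 22, 12, 7, 49]


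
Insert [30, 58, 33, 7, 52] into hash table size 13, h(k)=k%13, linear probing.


Insert 30: h=4 -> slot 4
Insert 58: h=6 -> slot 6
Insert 33: h=7 -> slot 7
Insert 7: h=7, 1 probes -> slot 8
Insert 52: h=0 -> slot 0

Table: [52, None, None, None, 30, None, 58, 33, 7, None, None, None, None]


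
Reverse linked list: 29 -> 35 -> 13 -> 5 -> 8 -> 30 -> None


Step 1: curr=29, set curr.next=prev(None) | reversed so far: 29
Step 2: curr=35, set curr.next=prev(29) | reversed so far: 35 -> 29
Step 3: curr=13, set curr.next=prev(35) | reversed so far: 13 -> 35 -> 29
Step 4: curr=5, set curr.next=prev(13) | reversed so far: 5 -> 13 -> 35 -> 29
Step 5: curr=8, set curr.next=prev(5) | reversed so far: 8 -> 5 -> 13 -> 35 -> 29
Step 6: curr=30, set curr.next=prev(8) | reversed so far: 30 -> 8 -> 5 -> 13 -> 35 -> 29

30 -> 8 -> 5 -> 13 -> 35 -> 29 -> None


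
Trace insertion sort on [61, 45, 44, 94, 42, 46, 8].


Initial: [61, 45, 44, 94, 42, 46, 8]
Insert 45: [45, 61, 44, 94, 42, 46, 8]
Insert 44: [44, 45, 61, 94, 42, 46, 8]
Insert 94: [44, 45, 61, 94, 42, 46, 8]
Insert 42: [42, 44, 45, 61, 94, 46, 8]
Insert 46: [42, 44, 45, 46, 61, 94, 8]
Insert 8: [8, 42, 44, 45, 46, 61, 94]

Sorted: [8, 42, 44, 45, 46, 61, 94]


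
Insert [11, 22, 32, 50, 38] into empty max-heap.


Insert 11: [11]
Insert 22: [22, 11]
Insert 32: [32, 11, 22]
Insert 50: [50, 32, 22, 11]
Insert 38: [50, 38, 22, 11, 32]

Final heap: [50, 38, 22, 11, 32]


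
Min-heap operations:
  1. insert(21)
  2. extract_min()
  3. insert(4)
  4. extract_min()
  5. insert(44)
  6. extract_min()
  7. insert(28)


insert(21) -> [21]
extract_min()->21, []
insert(4) -> [4]
extract_min()->4, []
insert(44) -> [44]
extract_min()->44, []
insert(28) -> [28]

Final heap: [28]


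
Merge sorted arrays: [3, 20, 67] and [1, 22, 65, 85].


Take 1 from B
Take 3 from A
Take 20 from A
Take 22 from B
Take 65 from B
Take 67 from A

Merged: [1, 3, 20, 22, 65, 67, 85]


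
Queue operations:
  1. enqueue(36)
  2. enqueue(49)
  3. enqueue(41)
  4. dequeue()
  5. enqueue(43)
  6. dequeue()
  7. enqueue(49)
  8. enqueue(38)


enqueue(36) -> [36]
enqueue(49) -> [36, 49]
enqueue(41) -> [36, 49, 41]
dequeue()->36, [49, 41]
enqueue(43) -> [49, 41, 43]
dequeue()->49, [41, 43]
enqueue(49) -> [41, 43, 49]
enqueue(38) -> [41, 43, 49, 38]

Final queue: [41, 43, 49, 38]


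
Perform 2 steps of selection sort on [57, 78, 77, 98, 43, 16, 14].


Initial: [57, 78, 77, 98, 43, 16, 14]
Step 1: min=14 at 6
  Swap: [14, 78, 77, 98, 43, 16, 57]
Step 2: min=16 at 5
  Swap: [14, 16, 77, 98, 43, 78, 57]

After 2 steps: [14, 16, 77, 98, 43, 78, 57]


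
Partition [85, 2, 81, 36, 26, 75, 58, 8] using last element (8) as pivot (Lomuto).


Pivot: 8
  2 <= 8: swap -> [2, 85, 81, 36, 26, 75, 58, 8]
Place pivot at 1: [2, 8, 81, 36, 26, 75, 58, 85]

Partitioned: [2, 8, 81, 36, 26, 75, 58, 85]


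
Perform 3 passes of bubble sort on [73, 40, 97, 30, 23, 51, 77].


Initial: [73, 40, 97, 30, 23, 51, 77]
Pass 1: [40, 73, 30, 23, 51, 77, 97] (5 swaps)
Pass 2: [40, 30, 23, 51, 73, 77, 97] (3 swaps)
Pass 3: [30, 23, 40, 51, 73, 77, 97] (2 swaps)

After 3 passes: [30, 23, 40, 51, 73, 77, 97]


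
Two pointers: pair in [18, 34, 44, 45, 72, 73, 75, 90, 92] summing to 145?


lo=0(18)+hi=8(92)=110
lo=1(34)+hi=8(92)=126
lo=2(44)+hi=8(92)=136
lo=3(45)+hi=8(92)=137
lo=4(72)+hi=8(92)=164
lo=4(72)+hi=7(90)=162
lo=4(72)+hi=6(75)=147
lo=4(72)+hi=5(73)=145

Yes: 72+73=145


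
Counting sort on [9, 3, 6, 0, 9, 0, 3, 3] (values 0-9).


Input: [9, 3, 6, 0, 9, 0, 3, 3]
Counts: [2, 0, 0, 3, 0, 0, 1, 0, 0, 2]

Sorted: [0, 0, 3, 3, 3, 6, 9, 9]


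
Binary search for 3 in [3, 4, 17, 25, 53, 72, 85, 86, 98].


Step 1: lo=0, hi=8, mid=4, val=53
Step 2: lo=0, hi=3, mid=1, val=4
Step 3: lo=0, hi=0, mid=0, val=3

Found at index 0


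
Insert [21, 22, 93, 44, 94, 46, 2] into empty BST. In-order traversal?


Insert 21: root
Insert 22: R from 21
Insert 93: R from 21 -> R from 22
Insert 44: R from 21 -> R from 22 -> L from 93
Insert 94: R from 21 -> R from 22 -> R from 93
Insert 46: R from 21 -> R from 22 -> L from 93 -> R from 44
Insert 2: L from 21

In-order: [2, 21, 22, 44, 46, 93, 94]


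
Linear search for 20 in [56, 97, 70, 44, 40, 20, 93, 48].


i=0: 56!=20
i=1: 97!=20
i=2: 70!=20
i=3: 44!=20
i=4: 40!=20
i=5: 20==20 found!

Found at 5, 6 comps


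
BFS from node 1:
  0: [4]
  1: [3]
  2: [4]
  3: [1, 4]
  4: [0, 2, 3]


Visit 1, enqueue [3]
Visit 3, enqueue [4]
Visit 4, enqueue [0, 2]
Visit 0, enqueue []
Visit 2, enqueue []

BFS order: [1, 3, 4, 0, 2]


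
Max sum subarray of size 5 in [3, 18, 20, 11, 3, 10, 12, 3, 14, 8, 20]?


[0:5]: 55
[1:6]: 62
[2:7]: 56
[3:8]: 39
[4:9]: 42
[5:10]: 47
[6:11]: 57

Max: 62 at [1:6]


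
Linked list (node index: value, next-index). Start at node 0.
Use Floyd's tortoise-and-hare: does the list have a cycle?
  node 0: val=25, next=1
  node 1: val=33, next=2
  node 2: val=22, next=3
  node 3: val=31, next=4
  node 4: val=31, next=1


Floyd's tortoise (slow, +1) and hare (fast, +2):
  init: slow=0, fast=0
  step 1: slow=1, fast=2
  step 2: slow=2, fast=4
  step 3: slow=3, fast=2
  step 4: slow=4, fast=4
  slow == fast at node 4: cycle detected

Cycle: yes


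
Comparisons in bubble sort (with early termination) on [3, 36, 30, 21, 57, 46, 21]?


Algorithm: bubble sort (with early termination)
Input: [3, 36, 30, 21, 57, 46, 21]
Sorted: [3, 21, 21, 30, 36, 46, 57]

20


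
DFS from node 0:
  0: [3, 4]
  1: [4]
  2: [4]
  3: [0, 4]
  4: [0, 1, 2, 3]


Visit 0, push [4, 3]
Visit 3, push [4]
Visit 4, push [2, 1]
Visit 1, push []
Visit 2, push []

DFS order: [0, 3, 4, 1, 2]


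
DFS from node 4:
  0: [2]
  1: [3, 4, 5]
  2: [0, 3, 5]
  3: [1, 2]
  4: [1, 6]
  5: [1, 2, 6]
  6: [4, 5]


Visit 4, push [6, 1]
Visit 1, push [5, 3]
Visit 3, push [2]
Visit 2, push [5, 0]
Visit 0, push []
Visit 5, push [6]
Visit 6, push []

DFS order: [4, 1, 3, 2, 0, 5, 6]


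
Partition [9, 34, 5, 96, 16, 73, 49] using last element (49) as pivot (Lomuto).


Pivot: 49
  9 <= 49: advance i (no swap)
  34 <= 49: advance i (no swap)
  5 <= 49: advance i (no swap)
  16 <= 49: swap -> [9, 34, 5, 16, 96, 73, 49]
Place pivot at 4: [9, 34, 5, 16, 49, 73, 96]

Partitioned: [9, 34, 5, 16, 49, 73, 96]


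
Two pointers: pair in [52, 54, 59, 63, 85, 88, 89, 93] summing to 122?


lo=0(52)+hi=7(93)=145
lo=0(52)+hi=6(89)=141
lo=0(52)+hi=5(88)=140
lo=0(52)+hi=4(85)=137
lo=0(52)+hi=3(63)=115
lo=1(54)+hi=3(63)=117
lo=2(59)+hi=3(63)=122

Yes: 59+63=122


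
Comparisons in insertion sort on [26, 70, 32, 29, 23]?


Algorithm: insertion sort
Input: [26, 70, 32, 29, 23]
Sorted: [23, 26, 29, 32, 70]

10


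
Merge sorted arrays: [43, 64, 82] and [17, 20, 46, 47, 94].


Take 17 from B
Take 20 from B
Take 43 from A
Take 46 from B
Take 47 from B
Take 64 from A
Take 82 from A

Merged: [17, 20, 43, 46, 47, 64, 82, 94]


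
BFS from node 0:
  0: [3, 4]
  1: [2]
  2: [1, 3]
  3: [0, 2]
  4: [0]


Visit 0, enqueue [3, 4]
Visit 3, enqueue [2]
Visit 4, enqueue []
Visit 2, enqueue [1]
Visit 1, enqueue []

BFS order: [0, 3, 4, 2, 1]


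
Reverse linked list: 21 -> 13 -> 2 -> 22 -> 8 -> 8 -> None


Step 1: curr=21, set curr.next=prev(None) | reversed so far: 21
Step 2: curr=13, set curr.next=prev(21) | reversed so far: 13 -> 21
Step 3: curr=2, set curr.next=prev(13) | reversed so far: 2 -> 13 -> 21
Step 4: curr=22, set curr.next=prev(2) | reversed so far: 22 -> 2 -> 13 -> 21
Step 5: curr=8, set curr.next=prev(22) | reversed so far: 8 -> 22 -> 2 -> 13 -> 21
Step 6: curr=8, set curr.next=prev(8) | reversed so far: 8 -> 8 -> 22 -> 2 -> 13 -> 21

8 -> 8 -> 22 -> 2 -> 13 -> 21 -> None


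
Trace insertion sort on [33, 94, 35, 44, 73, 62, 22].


Initial: [33, 94, 35, 44, 73, 62, 22]
Insert 94: [33, 94, 35, 44, 73, 62, 22]
Insert 35: [33, 35, 94, 44, 73, 62, 22]
Insert 44: [33, 35, 44, 94, 73, 62, 22]
Insert 73: [33, 35, 44, 73, 94, 62, 22]
Insert 62: [33, 35, 44, 62, 73, 94, 22]
Insert 22: [22, 33, 35, 44, 62, 73, 94]

Sorted: [22, 33, 35, 44, 62, 73, 94]


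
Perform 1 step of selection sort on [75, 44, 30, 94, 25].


Initial: [75, 44, 30, 94, 25]
Step 1: min=25 at 4
  Swap: [25, 44, 30, 94, 75]

After 1 step: [25, 44, 30, 94, 75]


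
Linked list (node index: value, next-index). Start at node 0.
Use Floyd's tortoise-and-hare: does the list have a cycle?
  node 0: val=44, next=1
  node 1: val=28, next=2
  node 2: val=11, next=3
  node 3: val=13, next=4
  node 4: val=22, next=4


Floyd's tortoise (slow, +1) and hare (fast, +2):
  init: slow=0, fast=0
  step 1: slow=1, fast=2
  step 2: slow=2, fast=4
  step 3: slow=3, fast=4
  step 4: slow=4, fast=4
  slow == fast at node 4: cycle detected

Cycle: yes


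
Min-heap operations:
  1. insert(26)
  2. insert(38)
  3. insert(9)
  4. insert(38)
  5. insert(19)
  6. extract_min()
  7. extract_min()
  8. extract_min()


insert(26) -> [26]
insert(38) -> [26, 38]
insert(9) -> [9, 38, 26]
insert(38) -> [9, 38, 26, 38]
insert(19) -> [9, 19, 26, 38, 38]
extract_min()->9, [19, 38, 26, 38]
extract_min()->19, [26, 38, 38]
extract_min()->26, [38, 38]

Final heap: [38, 38]


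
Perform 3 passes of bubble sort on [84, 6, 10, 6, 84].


Initial: [84, 6, 10, 6, 84]
Pass 1: [6, 10, 6, 84, 84] (3 swaps)
Pass 2: [6, 6, 10, 84, 84] (1 swaps)
Pass 3: [6, 6, 10, 84, 84] (0 swaps)

After 3 passes: [6, 6, 10, 84, 84]


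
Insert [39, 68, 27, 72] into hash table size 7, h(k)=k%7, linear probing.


Insert 39: h=4 -> slot 4
Insert 68: h=5 -> slot 5
Insert 27: h=6 -> slot 6
Insert 72: h=2 -> slot 2

Table: [None, None, 72, None, 39, 68, 27]


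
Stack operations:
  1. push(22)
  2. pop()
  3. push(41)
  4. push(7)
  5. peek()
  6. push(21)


push(22) -> [22]
pop()->22, []
push(41) -> [41]
push(7) -> [41, 7]
peek()->7
push(21) -> [41, 7, 21]

Final stack: [41, 7, 21]


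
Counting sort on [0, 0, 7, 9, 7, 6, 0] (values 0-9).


Input: [0, 0, 7, 9, 7, 6, 0]
Counts: [3, 0, 0, 0, 0, 0, 1, 2, 0, 1]

Sorted: [0, 0, 0, 6, 7, 7, 9]


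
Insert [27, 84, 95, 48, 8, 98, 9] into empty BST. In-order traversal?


Insert 27: root
Insert 84: R from 27
Insert 95: R from 27 -> R from 84
Insert 48: R from 27 -> L from 84
Insert 8: L from 27
Insert 98: R from 27 -> R from 84 -> R from 95
Insert 9: L from 27 -> R from 8

In-order: [8, 9, 27, 48, 84, 95, 98]


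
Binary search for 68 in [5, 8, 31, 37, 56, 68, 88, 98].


Step 1: lo=0, hi=7, mid=3, val=37
Step 2: lo=4, hi=7, mid=5, val=68

Found at index 5


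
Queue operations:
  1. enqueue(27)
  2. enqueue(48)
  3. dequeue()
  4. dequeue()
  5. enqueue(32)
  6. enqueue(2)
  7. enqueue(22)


enqueue(27) -> [27]
enqueue(48) -> [27, 48]
dequeue()->27, [48]
dequeue()->48, []
enqueue(32) -> [32]
enqueue(2) -> [32, 2]
enqueue(22) -> [32, 2, 22]

Final queue: [32, 2, 22]


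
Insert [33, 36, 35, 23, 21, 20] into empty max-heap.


Insert 33: [33]
Insert 36: [36, 33]
Insert 35: [36, 33, 35]
Insert 23: [36, 33, 35, 23]
Insert 21: [36, 33, 35, 23, 21]
Insert 20: [36, 33, 35, 23, 21, 20]

Final heap: [36, 33, 35, 23, 21, 20]


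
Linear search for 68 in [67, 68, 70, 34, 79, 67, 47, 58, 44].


i=0: 67!=68
i=1: 68==68 found!

Found at 1, 2 comps


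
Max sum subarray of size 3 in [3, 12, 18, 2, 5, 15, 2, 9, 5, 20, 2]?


[0:3]: 33
[1:4]: 32
[2:5]: 25
[3:6]: 22
[4:7]: 22
[5:8]: 26
[6:9]: 16
[7:10]: 34
[8:11]: 27

Max: 34 at [7:10]


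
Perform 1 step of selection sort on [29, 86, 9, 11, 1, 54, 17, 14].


Initial: [29, 86, 9, 11, 1, 54, 17, 14]
Step 1: min=1 at 4
  Swap: [1, 86, 9, 11, 29, 54, 17, 14]

After 1 step: [1, 86, 9, 11, 29, 54, 17, 14]


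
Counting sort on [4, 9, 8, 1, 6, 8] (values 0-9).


Input: [4, 9, 8, 1, 6, 8]
Counts: [0, 1, 0, 0, 1, 0, 1, 0, 2, 1]

Sorted: [1, 4, 6, 8, 8, 9]


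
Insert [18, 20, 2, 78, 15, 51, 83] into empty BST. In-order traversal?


Insert 18: root
Insert 20: R from 18
Insert 2: L from 18
Insert 78: R from 18 -> R from 20
Insert 15: L from 18 -> R from 2
Insert 51: R from 18 -> R from 20 -> L from 78
Insert 83: R from 18 -> R from 20 -> R from 78

In-order: [2, 15, 18, 20, 51, 78, 83]


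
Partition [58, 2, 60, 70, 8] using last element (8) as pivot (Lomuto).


Pivot: 8
  2 <= 8: swap -> [2, 58, 60, 70, 8]
Place pivot at 1: [2, 8, 60, 70, 58]

Partitioned: [2, 8, 60, 70, 58]


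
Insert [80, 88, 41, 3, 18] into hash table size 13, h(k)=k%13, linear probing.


Insert 80: h=2 -> slot 2
Insert 88: h=10 -> slot 10
Insert 41: h=2, 1 probes -> slot 3
Insert 3: h=3, 1 probes -> slot 4
Insert 18: h=5 -> slot 5

Table: [None, None, 80, 41, 3, 18, None, None, None, None, 88, None, None]


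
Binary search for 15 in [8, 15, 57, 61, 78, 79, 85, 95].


Step 1: lo=0, hi=7, mid=3, val=61
Step 2: lo=0, hi=2, mid=1, val=15

Found at index 1


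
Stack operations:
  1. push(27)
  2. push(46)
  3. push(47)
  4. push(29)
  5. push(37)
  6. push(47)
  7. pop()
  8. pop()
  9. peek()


push(27) -> [27]
push(46) -> [27, 46]
push(47) -> [27, 46, 47]
push(29) -> [27, 46, 47, 29]
push(37) -> [27, 46, 47, 29, 37]
push(47) -> [27, 46, 47, 29, 37, 47]
pop()->47, [27, 46, 47, 29, 37]
pop()->37, [27, 46, 47, 29]
peek()->29

Final stack: [27, 46, 47, 29]


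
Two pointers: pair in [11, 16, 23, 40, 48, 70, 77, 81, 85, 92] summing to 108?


lo=0(11)+hi=9(92)=103
lo=1(16)+hi=9(92)=108

Yes: 16+92=108


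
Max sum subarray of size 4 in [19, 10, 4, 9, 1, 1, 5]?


[0:4]: 42
[1:5]: 24
[2:6]: 15
[3:7]: 16

Max: 42 at [0:4]


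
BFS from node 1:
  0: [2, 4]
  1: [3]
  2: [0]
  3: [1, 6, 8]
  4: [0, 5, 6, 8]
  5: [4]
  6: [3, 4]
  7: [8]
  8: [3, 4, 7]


Visit 1, enqueue [3]
Visit 3, enqueue [6, 8]
Visit 6, enqueue [4]
Visit 8, enqueue [7]
Visit 4, enqueue [0, 5]
Visit 7, enqueue []
Visit 0, enqueue [2]
Visit 5, enqueue []
Visit 2, enqueue []

BFS order: [1, 3, 6, 8, 4, 7, 0, 5, 2]


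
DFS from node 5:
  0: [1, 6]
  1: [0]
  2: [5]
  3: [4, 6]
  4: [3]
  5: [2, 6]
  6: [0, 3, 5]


Visit 5, push [6, 2]
Visit 2, push []
Visit 6, push [3, 0]
Visit 0, push [1]
Visit 1, push []
Visit 3, push [4]
Visit 4, push []

DFS order: [5, 2, 6, 0, 1, 3, 4]


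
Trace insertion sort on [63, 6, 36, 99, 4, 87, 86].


Initial: [63, 6, 36, 99, 4, 87, 86]
Insert 6: [6, 63, 36, 99, 4, 87, 86]
Insert 36: [6, 36, 63, 99, 4, 87, 86]
Insert 99: [6, 36, 63, 99, 4, 87, 86]
Insert 4: [4, 6, 36, 63, 99, 87, 86]
Insert 87: [4, 6, 36, 63, 87, 99, 86]
Insert 86: [4, 6, 36, 63, 86, 87, 99]

Sorted: [4, 6, 36, 63, 86, 87, 99]


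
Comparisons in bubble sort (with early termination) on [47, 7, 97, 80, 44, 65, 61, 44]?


Algorithm: bubble sort (with early termination)
Input: [47, 7, 97, 80, 44, 65, 61, 44]
Sorted: [7, 44, 44, 47, 61, 65, 80, 97]

27


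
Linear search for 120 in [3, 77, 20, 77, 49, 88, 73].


i=0: 3!=120
i=1: 77!=120
i=2: 20!=120
i=3: 77!=120
i=4: 49!=120
i=5: 88!=120
i=6: 73!=120

Not found, 7 comps


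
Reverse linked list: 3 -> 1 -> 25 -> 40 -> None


Step 1: curr=3, set curr.next=prev(None) | reversed so far: 3
Step 2: curr=1, set curr.next=prev(3) | reversed so far: 1 -> 3
Step 3: curr=25, set curr.next=prev(1) | reversed so far: 25 -> 1 -> 3
Step 4: curr=40, set curr.next=prev(25) | reversed so far: 40 -> 25 -> 1 -> 3

40 -> 25 -> 1 -> 3 -> None


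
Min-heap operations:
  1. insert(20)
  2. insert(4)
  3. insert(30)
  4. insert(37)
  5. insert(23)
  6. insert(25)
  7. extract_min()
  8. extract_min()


insert(20) -> [20]
insert(4) -> [4, 20]
insert(30) -> [4, 20, 30]
insert(37) -> [4, 20, 30, 37]
insert(23) -> [4, 20, 30, 37, 23]
insert(25) -> [4, 20, 25, 37, 23, 30]
extract_min()->4, [20, 23, 25, 37, 30]
extract_min()->20, [23, 30, 25, 37]

Final heap: [23, 30, 25, 37]


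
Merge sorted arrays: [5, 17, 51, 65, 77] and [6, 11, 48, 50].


Take 5 from A
Take 6 from B
Take 11 from B
Take 17 from A
Take 48 from B
Take 50 from B

Merged: [5, 6, 11, 17, 48, 50, 51, 65, 77]


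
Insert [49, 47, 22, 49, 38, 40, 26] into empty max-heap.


Insert 49: [49]
Insert 47: [49, 47]
Insert 22: [49, 47, 22]
Insert 49: [49, 49, 22, 47]
Insert 38: [49, 49, 22, 47, 38]
Insert 40: [49, 49, 40, 47, 38, 22]
Insert 26: [49, 49, 40, 47, 38, 22, 26]

Final heap: [49, 49, 40, 47, 38, 22, 26]


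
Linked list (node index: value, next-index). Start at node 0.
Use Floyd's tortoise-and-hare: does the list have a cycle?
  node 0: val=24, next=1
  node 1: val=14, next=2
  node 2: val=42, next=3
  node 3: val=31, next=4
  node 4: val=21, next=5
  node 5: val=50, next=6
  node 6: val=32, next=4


Floyd's tortoise (slow, +1) and hare (fast, +2):
  init: slow=0, fast=0
  step 1: slow=1, fast=2
  step 2: slow=2, fast=4
  step 3: slow=3, fast=6
  step 4: slow=4, fast=5
  step 5: slow=5, fast=4
  step 6: slow=6, fast=6
  slow == fast at node 6: cycle detected

Cycle: yes


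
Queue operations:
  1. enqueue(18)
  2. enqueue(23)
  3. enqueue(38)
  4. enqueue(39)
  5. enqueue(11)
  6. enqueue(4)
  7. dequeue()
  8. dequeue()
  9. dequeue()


enqueue(18) -> [18]
enqueue(23) -> [18, 23]
enqueue(38) -> [18, 23, 38]
enqueue(39) -> [18, 23, 38, 39]
enqueue(11) -> [18, 23, 38, 39, 11]
enqueue(4) -> [18, 23, 38, 39, 11, 4]
dequeue()->18, [23, 38, 39, 11, 4]
dequeue()->23, [38, 39, 11, 4]
dequeue()->38, [39, 11, 4]

Final queue: [39, 11, 4]


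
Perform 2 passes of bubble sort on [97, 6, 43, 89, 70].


Initial: [97, 6, 43, 89, 70]
Pass 1: [6, 43, 89, 70, 97] (4 swaps)
Pass 2: [6, 43, 70, 89, 97] (1 swaps)

After 2 passes: [6, 43, 70, 89, 97]


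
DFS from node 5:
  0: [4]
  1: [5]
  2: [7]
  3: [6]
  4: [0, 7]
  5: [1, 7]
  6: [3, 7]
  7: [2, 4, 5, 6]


Visit 5, push [7, 1]
Visit 1, push []
Visit 7, push [6, 4, 2]
Visit 2, push []
Visit 4, push [0]
Visit 0, push []
Visit 6, push [3]
Visit 3, push []

DFS order: [5, 1, 7, 2, 4, 0, 6, 3]


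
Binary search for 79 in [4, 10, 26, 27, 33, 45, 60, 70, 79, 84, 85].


Step 1: lo=0, hi=10, mid=5, val=45
Step 2: lo=6, hi=10, mid=8, val=79

Found at index 8


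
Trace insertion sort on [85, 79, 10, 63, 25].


Initial: [85, 79, 10, 63, 25]
Insert 79: [79, 85, 10, 63, 25]
Insert 10: [10, 79, 85, 63, 25]
Insert 63: [10, 63, 79, 85, 25]
Insert 25: [10, 25, 63, 79, 85]

Sorted: [10, 25, 63, 79, 85]


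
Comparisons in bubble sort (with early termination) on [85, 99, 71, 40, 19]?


Algorithm: bubble sort (with early termination)
Input: [85, 99, 71, 40, 19]
Sorted: [19, 40, 71, 85, 99]

10


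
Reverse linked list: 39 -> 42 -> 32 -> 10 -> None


Step 1: curr=39, set curr.next=prev(None) | reversed so far: 39
Step 2: curr=42, set curr.next=prev(39) | reversed so far: 42 -> 39
Step 3: curr=32, set curr.next=prev(42) | reversed so far: 32 -> 42 -> 39
Step 4: curr=10, set curr.next=prev(32) | reversed so far: 10 -> 32 -> 42 -> 39

10 -> 32 -> 42 -> 39 -> None


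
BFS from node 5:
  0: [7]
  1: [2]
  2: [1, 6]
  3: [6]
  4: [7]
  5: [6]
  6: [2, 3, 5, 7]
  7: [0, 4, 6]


Visit 5, enqueue [6]
Visit 6, enqueue [2, 3, 7]
Visit 2, enqueue [1]
Visit 3, enqueue []
Visit 7, enqueue [0, 4]
Visit 1, enqueue []
Visit 0, enqueue []
Visit 4, enqueue []

BFS order: [5, 6, 2, 3, 7, 1, 0, 4]


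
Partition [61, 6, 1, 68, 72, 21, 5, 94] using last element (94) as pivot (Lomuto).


Pivot: 94
  61 <= 94: advance i (no swap)
  6 <= 94: advance i (no swap)
  1 <= 94: advance i (no swap)
  68 <= 94: advance i (no swap)
  72 <= 94: advance i (no swap)
  21 <= 94: advance i (no swap)
  5 <= 94: advance i (no swap)
Place pivot at 7: [61, 6, 1, 68, 72, 21, 5, 94]

Partitioned: [61, 6, 1, 68, 72, 21, 5, 94]


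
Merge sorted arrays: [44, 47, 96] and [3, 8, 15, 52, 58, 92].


Take 3 from B
Take 8 from B
Take 15 from B
Take 44 from A
Take 47 from A
Take 52 from B
Take 58 from B
Take 92 from B

Merged: [3, 8, 15, 44, 47, 52, 58, 92, 96]


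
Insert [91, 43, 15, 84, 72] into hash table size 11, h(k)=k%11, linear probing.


Insert 91: h=3 -> slot 3
Insert 43: h=10 -> slot 10
Insert 15: h=4 -> slot 4
Insert 84: h=7 -> slot 7
Insert 72: h=6 -> slot 6

Table: [None, None, None, 91, 15, None, 72, 84, None, None, 43]


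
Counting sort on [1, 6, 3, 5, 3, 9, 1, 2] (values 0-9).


Input: [1, 6, 3, 5, 3, 9, 1, 2]
Counts: [0, 2, 1, 2, 0, 1, 1, 0, 0, 1]

Sorted: [1, 1, 2, 3, 3, 5, 6, 9]


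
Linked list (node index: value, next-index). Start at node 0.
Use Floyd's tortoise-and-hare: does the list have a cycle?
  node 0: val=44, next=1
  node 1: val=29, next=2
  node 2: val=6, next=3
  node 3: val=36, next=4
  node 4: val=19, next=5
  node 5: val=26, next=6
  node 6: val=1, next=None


Floyd's tortoise (slow, +1) and hare (fast, +2):
  init: slow=0, fast=0
  step 1: slow=1, fast=2
  step 2: slow=2, fast=4
  step 3: slow=3, fast=6
  step 4: fast -> None, no cycle

Cycle: no


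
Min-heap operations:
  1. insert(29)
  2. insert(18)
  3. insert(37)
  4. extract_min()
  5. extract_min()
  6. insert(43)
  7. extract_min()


insert(29) -> [29]
insert(18) -> [18, 29]
insert(37) -> [18, 29, 37]
extract_min()->18, [29, 37]
extract_min()->29, [37]
insert(43) -> [37, 43]
extract_min()->37, [43]

Final heap: [43]


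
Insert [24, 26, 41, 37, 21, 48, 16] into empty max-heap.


Insert 24: [24]
Insert 26: [26, 24]
Insert 41: [41, 24, 26]
Insert 37: [41, 37, 26, 24]
Insert 21: [41, 37, 26, 24, 21]
Insert 48: [48, 37, 41, 24, 21, 26]
Insert 16: [48, 37, 41, 24, 21, 26, 16]

Final heap: [48, 37, 41, 24, 21, 26, 16]


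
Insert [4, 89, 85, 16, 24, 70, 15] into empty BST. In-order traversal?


Insert 4: root
Insert 89: R from 4
Insert 85: R from 4 -> L from 89
Insert 16: R from 4 -> L from 89 -> L from 85
Insert 24: R from 4 -> L from 89 -> L from 85 -> R from 16
Insert 70: R from 4 -> L from 89 -> L from 85 -> R from 16 -> R from 24
Insert 15: R from 4 -> L from 89 -> L from 85 -> L from 16

In-order: [4, 15, 16, 24, 70, 85, 89]


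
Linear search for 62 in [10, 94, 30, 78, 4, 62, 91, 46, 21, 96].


i=0: 10!=62
i=1: 94!=62
i=2: 30!=62
i=3: 78!=62
i=4: 4!=62
i=5: 62==62 found!

Found at 5, 6 comps


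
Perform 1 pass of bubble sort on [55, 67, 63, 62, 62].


Initial: [55, 67, 63, 62, 62]
Pass 1: [55, 63, 62, 62, 67] (3 swaps)

After 1 pass: [55, 63, 62, 62, 67]


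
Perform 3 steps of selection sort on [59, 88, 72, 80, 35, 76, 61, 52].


Initial: [59, 88, 72, 80, 35, 76, 61, 52]
Step 1: min=35 at 4
  Swap: [35, 88, 72, 80, 59, 76, 61, 52]
Step 2: min=52 at 7
  Swap: [35, 52, 72, 80, 59, 76, 61, 88]
Step 3: min=59 at 4
  Swap: [35, 52, 59, 80, 72, 76, 61, 88]

After 3 steps: [35, 52, 59, 80, 72, 76, 61, 88]


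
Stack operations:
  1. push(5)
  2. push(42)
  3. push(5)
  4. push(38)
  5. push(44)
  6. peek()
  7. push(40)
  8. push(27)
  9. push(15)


push(5) -> [5]
push(42) -> [5, 42]
push(5) -> [5, 42, 5]
push(38) -> [5, 42, 5, 38]
push(44) -> [5, 42, 5, 38, 44]
peek()->44
push(40) -> [5, 42, 5, 38, 44, 40]
push(27) -> [5, 42, 5, 38, 44, 40, 27]
push(15) -> [5, 42, 5, 38, 44, 40, 27, 15]

Final stack: [5, 42, 5, 38, 44, 40, 27, 15]


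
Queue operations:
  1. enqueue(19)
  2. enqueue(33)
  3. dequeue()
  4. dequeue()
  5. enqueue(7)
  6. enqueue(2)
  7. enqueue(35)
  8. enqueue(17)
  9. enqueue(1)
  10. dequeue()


enqueue(19) -> [19]
enqueue(33) -> [19, 33]
dequeue()->19, [33]
dequeue()->33, []
enqueue(7) -> [7]
enqueue(2) -> [7, 2]
enqueue(35) -> [7, 2, 35]
enqueue(17) -> [7, 2, 35, 17]
enqueue(1) -> [7, 2, 35, 17, 1]
dequeue()->7, [2, 35, 17, 1]

Final queue: [2, 35, 17, 1]


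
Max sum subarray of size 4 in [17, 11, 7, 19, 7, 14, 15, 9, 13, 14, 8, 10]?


[0:4]: 54
[1:5]: 44
[2:6]: 47
[3:7]: 55
[4:8]: 45
[5:9]: 51
[6:10]: 51
[7:11]: 44
[8:12]: 45

Max: 55 at [3:7]


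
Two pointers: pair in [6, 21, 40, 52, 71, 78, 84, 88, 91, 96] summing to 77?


lo=0(6)+hi=9(96)=102
lo=0(6)+hi=8(91)=97
lo=0(6)+hi=7(88)=94
lo=0(6)+hi=6(84)=90
lo=0(6)+hi=5(78)=84
lo=0(6)+hi=4(71)=77

Yes: 6+71=77


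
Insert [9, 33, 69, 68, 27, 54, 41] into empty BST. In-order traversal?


Insert 9: root
Insert 33: R from 9
Insert 69: R from 9 -> R from 33
Insert 68: R from 9 -> R from 33 -> L from 69
Insert 27: R from 9 -> L from 33
Insert 54: R from 9 -> R from 33 -> L from 69 -> L from 68
Insert 41: R from 9 -> R from 33 -> L from 69 -> L from 68 -> L from 54

In-order: [9, 27, 33, 41, 54, 68, 69]


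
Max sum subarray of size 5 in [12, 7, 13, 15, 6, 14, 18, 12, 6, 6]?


[0:5]: 53
[1:6]: 55
[2:7]: 66
[3:8]: 65
[4:9]: 56
[5:10]: 56

Max: 66 at [2:7]


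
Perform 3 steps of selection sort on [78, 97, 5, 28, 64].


Initial: [78, 97, 5, 28, 64]
Step 1: min=5 at 2
  Swap: [5, 97, 78, 28, 64]
Step 2: min=28 at 3
  Swap: [5, 28, 78, 97, 64]
Step 3: min=64 at 4
  Swap: [5, 28, 64, 97, 78]

After 3 steps: [5, 28, 64, 97, 78]


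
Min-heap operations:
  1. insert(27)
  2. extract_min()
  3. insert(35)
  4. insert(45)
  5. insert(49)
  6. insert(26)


insert(27) -> [27]
extract_min()->27, []
insert(35) -> [35]
insert(45) -> [35, 45]
insert(49) -> [35, 45, 49]
insert(26) -> [26, 35, 49, 45]

Final heap: [26, 35, 49, 45]


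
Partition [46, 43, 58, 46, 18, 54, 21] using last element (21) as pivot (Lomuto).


Pivot: 21
  18 <= 21: swap -> [18, 43, 58, 46, 46, 54, 21]
Place pivot at 1: [18, 21, 58, 46, 46, 54, 43]

Partitioned: [18, 21, 58, 46, 46, 54, 43]


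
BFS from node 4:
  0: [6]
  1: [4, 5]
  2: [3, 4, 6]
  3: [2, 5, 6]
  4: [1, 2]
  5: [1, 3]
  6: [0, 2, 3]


Visit 4, enqueue [1, 2]
Visit 1, enqueue [5]
Visit 2, enqueue [3, 6]
Visit 5, enqueue []
Visit 3, enqueue []
Visit 6, enqueue [0]
Visit 0, enqueue []

BFS order: [4, 1, 2, 5, 3, 6, 0]


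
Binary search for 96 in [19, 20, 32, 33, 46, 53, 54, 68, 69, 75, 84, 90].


Step 1: lo=0, hi=11, mid=5, val=53
Step 2: lo=6, hi=11, mid=8, val=69
Step 3: lo=9, hi=11, mid=10, val=84
Step 4: lo=11, hi=11, mid=11, val=90

Not found


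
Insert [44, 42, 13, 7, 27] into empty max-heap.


Insert 44: [44]
Insert 42: [44, 42]
Insert 13: [44, 42, 13]
Insert 7: [44, 42, 13, 7]
Insert 27: [44, 42, 13, 7, 27]

Final heap: [44, 42, 13, 7, 27]


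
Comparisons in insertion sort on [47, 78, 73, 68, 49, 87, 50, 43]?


Algorithm: insertion sort
Input: [47, 78, 73, 68, 49, 87, 50, 43]
Sorted: [43, 47, 49, 50, 68, 73, 78, 87]

23


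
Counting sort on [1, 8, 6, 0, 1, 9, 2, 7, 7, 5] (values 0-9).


Input: [1, 8, 6, 0, 1, 9, 2, 7, 7, 5]
Counts: [1, 2, 1, 0, 0, 1, 1, 2, 1, 1]

Sorted: [0, 1, 1, 2, 5, 6, 7, 7, 8, 9]


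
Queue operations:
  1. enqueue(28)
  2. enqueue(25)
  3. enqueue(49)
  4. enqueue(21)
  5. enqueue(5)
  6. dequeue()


enqueue(28) -> [28]
enqueue(25) -> [28, 25]
enqueue(49) -> [28, 25, 49]
enqueue(21) -> [28, 25, 49, 21]
enqueue(5) -> [28, 25, 49, 21, 5]
dequeue()->28, [25, 49, 21, 5]

Final queue: [25, 49, 21, 5]


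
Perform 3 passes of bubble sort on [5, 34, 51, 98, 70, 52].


Initial: [5, 34, 51, 98, 70, 52]
Pass 1: [5, 34, 51, 70, 52, 98] (2 swaps)
Pass 2: [5, 34, 51, 52, 70, 98] (1 swaps)
Pass 3: [5, 34, 51, 52, 70, 98] (0 swaps)

After 3 passes: [5, 34, 51, 52, 70, 98]


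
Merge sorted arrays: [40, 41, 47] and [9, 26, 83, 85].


Take 9 from B
Take 26 from B
Take 40 from A
Take 41 from A
Take 47 from A

Merged: [9, 26, 40, 41, 47, 83, 85]


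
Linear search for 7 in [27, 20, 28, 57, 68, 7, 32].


i=0: 27!=7
i=1: 20!=7
i=2: 28!=7
i=3: 57!=7
i=4: 68!=7
i=5: 7==7 found!

Found at 5, 6 comps


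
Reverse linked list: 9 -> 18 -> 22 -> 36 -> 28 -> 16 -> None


Step 1: curr=9, set curr.next=prev(None) | reversed so far: 9
Step 2: curr=18, set curr.next=prev(9) | reversed so far: 18 -> 9
Step 3: curr=22, set curr.next=prev(18) | reversed so far: 22 -> 18 -> 9
Step 4: curr=36, set curr.next=prev(22) | reversed so far: 36 -> 22 -> 18 -> 9
Step 5: curr=28, set curr.next=prev(36) | reversed so far: 28 -> 36 -> 22 -> 18 -> 9
Step 6: curr=16, set curr.next=prev(28) | reversed so far: 16 -> 28 -> 36 -> 22 -> 18 -> 9

16 -> 28 -> 36 -> 22 -> 18 -> 9 -> None


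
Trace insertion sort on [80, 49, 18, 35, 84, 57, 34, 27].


Initial: [80, 49, 18, 35, 84, 57, 34, 27]
Insert 49: [49, 80, 18, 35, 84, 57, 34, 27]
Insert 18: [18, 49, 80, 35, 84, 57, 34, 27]
Insert 35: [18, 35, 49, 80, 84, 57, 34, 27]
Insert 84: [18, 35, 49, 80, 84, 57, 34, 27]
Insert 57: [18, 35, 49, 57, 80, 84, 34, 27]
Insert 34: [18, 34, 35, 49, 57, 80, 84, 27]
Insert 27: [18, 27, 34, 35, 49, 57, 80, 84]

Sorted: [18, 27, 34, 35, 49, 57, 80, 84]


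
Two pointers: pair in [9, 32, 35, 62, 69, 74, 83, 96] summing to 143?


lo=0(9)+hi=7(96)=105
lo=1(32)+hi=7(96)=128
lo=2(35)+hi=7(96)=131
lo=3(62)+hi=7(96)=158
lo=3(62)+hi=6(83)=145
lo=3(62)+hi=5(74)=136
lo=4(69)+hi=5(74)=143

Yes: 69+74=143


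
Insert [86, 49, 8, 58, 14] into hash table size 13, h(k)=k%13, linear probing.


Insert 86: h=8 -> slot 8
Insert 49: h=10 -> slot 10
Insert 8: h=8, 1 probes -> slot 9
Insert 58: h=6 -> slot 6
Insert 14: h=1 -> slot 1

Table: [None, 14, None, None, None, None, 58, None, 86, 8, 49, None, None]


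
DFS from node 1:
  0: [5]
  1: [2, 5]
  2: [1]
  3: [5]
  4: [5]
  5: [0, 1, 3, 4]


Visit 1, push [5, 2]
Visit 2, push []
Visit 5, push [4, 3, 0]
Visit 0, push []
Visit 3, push []
Visit 4, push []

DFS order: [1, 2, 5, 0, 3, 4]


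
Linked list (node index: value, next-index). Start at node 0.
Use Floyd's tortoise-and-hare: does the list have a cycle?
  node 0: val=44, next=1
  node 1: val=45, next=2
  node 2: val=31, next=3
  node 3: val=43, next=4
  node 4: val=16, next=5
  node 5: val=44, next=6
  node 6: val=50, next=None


Floyd's tortoise (slow, +1) and hare (fast, +2):
  init: slow=0, fast=0
  step 1: slow=1, fast=2
  step 2: slow=2, fast=4
  step 3: slow=3, fast=6
  step 4: fast -> None, no cycle

Cycle: no


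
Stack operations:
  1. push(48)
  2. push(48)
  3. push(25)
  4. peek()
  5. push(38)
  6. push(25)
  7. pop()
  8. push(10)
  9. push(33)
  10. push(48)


push(48) -> [48]
push(48) -> [48, 48]
push(25) -> [48, 48, 25]
peek()->25
push(38) -> [48, 48, 25, 38]
push(25) -> [48, 48, 25, 38, 25]
pop()->25, [48, 48, 25, 38]
push(10) -> [48, 48, 25, 38, 10]
push(33) -> [48, 48, 25, 38, 10, 33]
push(48) -> [48, 48, 25, 38, 10, 33, 48]

Final stack: [48, 48, 25, 38, 10, 33, 48]


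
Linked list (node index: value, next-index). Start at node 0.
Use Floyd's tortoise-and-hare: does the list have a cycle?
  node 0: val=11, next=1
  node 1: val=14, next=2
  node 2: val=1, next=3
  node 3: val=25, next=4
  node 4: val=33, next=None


Floyd's tortoise (slow, +1) and hare (fast, +2):
  init: slow=0, fast=0
  step 1: slow=1, fast=2
  step 2: slow=2, fast=4
  step 3: fast -> None, no cycle

Cycle: no


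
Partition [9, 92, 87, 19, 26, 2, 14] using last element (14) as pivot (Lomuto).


Pivot: 14
  9 <= 14: advance i (no swap)
  2 <= 14: swap -> [9, 2, 87, 19, 26, 92, 14]
Place pivot at 2: [9, 2, 14, 19, 26, 92, 87]

Partitioned: [9, 2, 14, 19, 26, 92, 87]


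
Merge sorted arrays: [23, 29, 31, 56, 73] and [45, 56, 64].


Take 23 from A
Take 29 from A
Take 31 from A
Take 45 from B
Take 56 from A
Take 56 from B
Take 64 from B

Merged: [23, 29, 31, 45, 56, 56, 64, 73]


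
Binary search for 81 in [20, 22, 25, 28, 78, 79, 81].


Step 1: lo=0, hi=6, mid=3, val=28
Step 2: lo=4, hi=6, mid=5, val=79
Step 3: lo=6, hi=6, mid=6, val=81

Found at index 6


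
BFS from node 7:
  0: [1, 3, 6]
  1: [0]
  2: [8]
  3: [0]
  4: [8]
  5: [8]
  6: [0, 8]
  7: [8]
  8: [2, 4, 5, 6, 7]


Visit 7, enqueue [8]
Visit 8, enqueue [2, 4, 5, 6]
Visit 2, enqueue []
Visit 4, enqueue []
Visit 5, enqueue []
Visit 6, enqueue [0]
Visit 0, enqueue [1, 3]
Visit 1, enqueue []
Visit 3, enqueue []

BFS order: [7, 8, 2, 4, 5, 6, 0, 1, 3]


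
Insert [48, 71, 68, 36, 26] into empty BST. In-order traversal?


Insert 48: root
Insert 71: R from 48
Insert 68: R from 48 -> L from 71
Insert 36: L from 48
Insert 26: L from 48 -> L from 36

In-order: [26, 36, 48, 68, 71]


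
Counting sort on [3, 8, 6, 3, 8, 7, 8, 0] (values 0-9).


Input: [3, 8, 6, 3, 8, 7, 8, 0]
Counts: [1, 0, 0, 2, 0, 0, 1, 1, 3, 0]

Sorted: [0, 3, 3, 6, 7, 8, 8, 8]


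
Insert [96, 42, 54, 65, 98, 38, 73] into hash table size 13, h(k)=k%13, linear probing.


Insert 96: h=5 -> slot 5
Insert 42: h=3 -> slot 3
Insert 54: h=2 -> slot 2
Insert 65: h=0 -> slot 0
Insert 98: h=7 -> slot 7
Insert 38: h=12 -> slot 12
Insert 73: h=8 -> slot 8

Table: [65, None, 54, 42, None, 96, None, 98, 73, None, None, None, 38]


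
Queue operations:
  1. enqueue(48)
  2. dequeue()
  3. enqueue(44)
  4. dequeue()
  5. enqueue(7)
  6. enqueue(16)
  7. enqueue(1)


enqueue(48) -> [48]
dequeue()->48, []
enqueue(44) -> [44]
dequeue()->44, []
enqueue(7) -> [7]
enqueue(16) -> [7, 16]
enqueue(1) -> [7, 16, 1]

Final queue: [7, 16, 1]


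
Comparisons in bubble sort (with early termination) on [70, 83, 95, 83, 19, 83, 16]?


Algorithm: bubble sort (with early termination)
Input: [70, 83, 95, 83, 19, 83, 16]
Sorted: [16, 19, 70, 83, 83, 83, 95]

21


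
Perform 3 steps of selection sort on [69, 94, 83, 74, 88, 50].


Initial: [69, 94, 83, 74, 88, 50]
Step 1: min=50 at 5
  Swap: [50, 94, 83, 74, 88, 69]
Step 2: min=69 at 5
  Swap: [50, 69, 83, 74, 88, 94]
Step 3: min=74 at 3
  Swap: [50, 69, 74, 83, 88, 94]

After 3 steps: [50, 69, 74, 83, 88, 94]


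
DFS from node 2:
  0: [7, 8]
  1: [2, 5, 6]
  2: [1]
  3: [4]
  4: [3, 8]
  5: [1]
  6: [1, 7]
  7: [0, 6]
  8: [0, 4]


Visit 2, push [1]
Visit 1, push [6, 5]
Visit 5, push []
Visit 6, push [7]
Visit 7, push [0]
Visit 0, push [8]
Visit 8, push [4]
Visit 4, push [3]
Visit 3, push []

DFS order: [2, 1, 5, 6, 7, 0, 8, 4, 3]


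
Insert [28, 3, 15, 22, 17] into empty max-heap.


Insert 28: [28]
Insert 3: [28, 3]
Insert 15: [28, 3, 15]
Insert 22: [28, 22, 15, 3]
Insert 17: [28, 22, 15, 3, 17]

Final heap: [28, 22, 15, 3, 17]


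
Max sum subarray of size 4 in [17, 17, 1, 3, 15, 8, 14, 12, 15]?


[0:4]: 38
[1:5]: 36
[2:6]: 27
[3:7]: 40
[4:8]: 49
[5:9]: 49

Max: 49 at [4:8]


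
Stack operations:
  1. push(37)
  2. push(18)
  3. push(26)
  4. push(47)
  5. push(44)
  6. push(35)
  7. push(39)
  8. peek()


push(37) -> [37]
push(18) -> [37, 18]
push(26) -> [37, 18, 26]
push(47) -> [37, 18, 26, 47]
push(44) -> [37, 18, 26, 47, 44]
push(35) -> [37, 18, 26, 47, 44, 35]
push(39) -> [37, 18, 26, 47, 44, 35, 39]
peek()->39

Final stack: [37, 18, 26, 47, 44, 35, 39]


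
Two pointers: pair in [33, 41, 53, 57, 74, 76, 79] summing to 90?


lo=0(33)+hi=6(79)=112
lo=0(33)+hi=5(76)=109
lo=0(33)+hi=4(74)=107
lo=0(33)+hi=3(57)=90

Yes: 33+57=90


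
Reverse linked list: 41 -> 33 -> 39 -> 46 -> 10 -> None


Step 1: curr=41, set curr.next=prev(None) | reversed so far: 41
Step 2: curr=33, set curr.next=prev(41) | reversed so far: 33 -> 41
Step 3: curr=39, set curr.next=prev(33) | reversed so far: 39 -> 33 -> 41
Step 4: curr=46, set curr.next=prev(39) | reversed so far: 46 -> 39 -> 33 -> 41
Step 5: curr=10, set curr.next=prev(46) | reversed so far: 10 -> 46 -> 39 -> 33 -> 41

10 -> 46 -> 39 -> 33 -> 41 -> None


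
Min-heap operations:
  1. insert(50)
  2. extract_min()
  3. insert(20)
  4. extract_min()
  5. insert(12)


insert(50) -> [50]
extract_min()->50, []
insert(20) -> [20]
extract_min()->20, []
insert(12) -> [12]

Final heap: [12]


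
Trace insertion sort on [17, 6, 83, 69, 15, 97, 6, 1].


Initial: [17, 6, 83, 69, 15, 97, 6, 1]
Insert 6: [6, 17, 83, 69, 15, 97, 6, 1]
Insert 83: [6, 17, 83, 69, 15, 97, 6, 1]
Insert 69: [6, 17, 69, 83, 15, 97, 6, 1]
Insert 15: [6, 15, 17, 69, 83, 97, 6, 1]
Insert 97: [6, 15, 17, 69, 83, 97, 6, 1]
Insert 6: [6, 6, 15, 17, 69, 83, 97, 1]
Insert 1: [1, 6, 6, 15, 17, 69, 83, 97]

Sorted: [1, 6, 6, 15, 17, 69, 83, 97]


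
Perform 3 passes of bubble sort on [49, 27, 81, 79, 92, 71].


Initial: [49, 27, 81, 79, 92, 71]
Pass 1: [27, 49, 79, 81, 71, 92] (3 swaps)
Pass 2: [27, 49, 79, 71, 81, 92] (1 swaps)
Pass 3: [27, 49, 71, 79, 81, 92] (1 swaps)

After 3 passes: [27, 49, 71, 79, 81, 92]


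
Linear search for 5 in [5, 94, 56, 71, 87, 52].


i=0: 5==5 found!

Found at 0, 1 comps


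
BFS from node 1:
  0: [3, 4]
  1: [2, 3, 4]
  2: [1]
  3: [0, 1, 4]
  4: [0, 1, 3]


Visit 1, enqueue [2, 3, 4]
Visit 2, enqueue []
Visit 3, enqueue [0]
Visit 4, enqueue []
Visit 0, enqueue []

BFS order: [1, 2, 3, 4, 0]


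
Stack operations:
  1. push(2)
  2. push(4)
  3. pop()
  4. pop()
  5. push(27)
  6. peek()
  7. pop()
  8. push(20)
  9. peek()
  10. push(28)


push(2) -> [2]
push(4) -> [2, 4]
pop()->4, [2]
pop()->2, []
push(27) -> [27]
peek()->27
pop()->27, []
push(20) -> [20]
peek()->20
push(28) -> [20, 28]

Final stack: [20, 28]


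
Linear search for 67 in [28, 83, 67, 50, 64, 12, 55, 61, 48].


i=0: 28!=67
i=1: 83!=67
i=2: 67==67 found!

Found at 2, 3 comps


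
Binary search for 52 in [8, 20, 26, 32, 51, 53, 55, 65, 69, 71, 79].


Step 1: lo=0, hi=10, mid=5, val=53
Step 2: lo=0, hi=4, mid=2, val=26
Step 3: lo=3, hi=4, mid=3, val=32
Step 4: lo=4, hi=4, mid=4, val=51

Not found


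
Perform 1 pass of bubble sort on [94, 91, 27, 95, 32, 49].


Initial: [94, 91, 27, 95, 32, 49]
Pass 1: [91, 27, 94, 32, 49, 95] (4 swaps)

After 1 pass: [91, 27, 94, 32, 49, 95]
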